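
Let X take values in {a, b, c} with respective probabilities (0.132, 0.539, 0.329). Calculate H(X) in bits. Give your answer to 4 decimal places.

H(X) = −Σ p·log₂ p.
  −(0.132)·log₂(0.132) = 0.38562
  −(0.539)·log₂(0.539) = 0.48060
  −(0.329)·log₂(0.329) = 0.52766
Sum: 0.38562 + 0.48060 + 0.52766 = 1.3939 bits.

1.3939 bits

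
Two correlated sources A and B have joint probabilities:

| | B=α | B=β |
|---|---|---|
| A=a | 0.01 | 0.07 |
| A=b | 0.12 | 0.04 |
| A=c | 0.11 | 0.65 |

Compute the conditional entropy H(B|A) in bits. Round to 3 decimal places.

0.627 bits

Marginals: p(A) = (0.0800, 0.1600, 0.7600), p(B) = (0.2400, 0.7600).
H(B|A) = Σ p(A) · H(B|A=·).
  A=a: p=0.0800, H(B|A=a) = 0.5436
  A=b: p=0.1600, H(B|A=b) = 0.8113
  A=c: p=0.7600, H(B|A=c) = 0.5965
Weighted sum = 0.627 bits.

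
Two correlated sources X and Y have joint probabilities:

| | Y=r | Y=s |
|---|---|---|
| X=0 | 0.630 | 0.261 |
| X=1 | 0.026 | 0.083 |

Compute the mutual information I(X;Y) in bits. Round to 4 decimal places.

0.0648 bits

Marginals: p(X) = (0.8910, 0.1090), p(Y) = (0.6560, 0.3440).
I(X;Y) = Σ p(x,y)·log₂[p(x,y)/(p(x)p(y))].
  (0,r): 0.630·log₂(1.0779) = 0.06814
  (0,s): 0.261·log₂(0.8515) = -0.06051
  (1,r): 0.026·log₂(0.3636) = -0.03795
  (1,s): 0.083·log₂(2.2136) = 0.09515
Sum = 0.0648 bits.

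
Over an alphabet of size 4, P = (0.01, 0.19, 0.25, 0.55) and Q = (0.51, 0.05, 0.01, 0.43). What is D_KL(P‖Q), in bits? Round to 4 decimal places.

D(P‖Q) = Σ p·log₂(p/q).
  0.01·log₂(0.01/0.51) = -0.05672
  0.19·log₂(0.19/0.05) = 0.36594
  0.25·log₂(0.25/0.01) = 1.16096
  0.55·log₂(0.55/0.43) = 0.19530
D(P‖Q) = 1.6655 bits.

1.6655 bits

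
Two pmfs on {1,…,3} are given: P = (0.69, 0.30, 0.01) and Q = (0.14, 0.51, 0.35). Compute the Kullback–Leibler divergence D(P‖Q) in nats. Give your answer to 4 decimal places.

0.9058 nats

D(P‖Q) = Σ p·ln(p/q).
  0.69·ln(0.69/0.14) = 1.10058
  0.30·ln(0.30/0.51) = -0.15919
  0.01·ln(0.01/0.35) = -0.03555
D(P‖Q) = 0.9058 nats.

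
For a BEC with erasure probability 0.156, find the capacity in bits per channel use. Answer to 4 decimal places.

0.8440 bits

Binary erasure channel: capacity C = 1 − ε.
C = 1 − 0.156 = 0.8440 bits per channel use.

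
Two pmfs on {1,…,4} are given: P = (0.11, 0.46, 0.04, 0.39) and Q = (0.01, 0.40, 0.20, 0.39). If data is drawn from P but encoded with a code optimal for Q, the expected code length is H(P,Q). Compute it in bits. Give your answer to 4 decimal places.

1.9616 bits

H(P,Q) = −Σ p·log₂ q.
  −0.11·log₂(0.01) = 0.73082
  −0.46·log₂(0.40) = 0.60809
  −0.04·log₂(0.20) = 0.09288
  −0.39·log₂(0.39) = 0.52980
H(P,Q) = 1.9616 bits.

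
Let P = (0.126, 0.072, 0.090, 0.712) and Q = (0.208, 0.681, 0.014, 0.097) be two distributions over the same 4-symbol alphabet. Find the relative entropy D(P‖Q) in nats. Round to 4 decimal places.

D(P‖Q) = Σ p·ln(p/q).
  0.126·ln(0.126/0.208) = -0.06316
  0.072·ln(0.072/0.681) = -0.16178
  0.090·ln(0.090/0.014) = 0.16747
  0.712·ln(0.712/0.097) = 1.41928
D(P‖Q) = 1.3618 nats.

1.3618 nats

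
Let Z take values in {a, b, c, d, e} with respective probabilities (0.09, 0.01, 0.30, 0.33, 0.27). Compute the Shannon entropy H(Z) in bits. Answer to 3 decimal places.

H(Z) = −Σ p·log₂ p.
  −(0.09)·log₂(0.09) = 0.3127
  −(0.01)·log₂(0.01) = 0.0664
  −(0.30)·log₂(0.30) = 0.5211
  −(0.33)·log₂(0.33) = 0.5278
  −(0.27)·log₂(0.27) = 0.5100
Sum: 0.3127 + 0.0664 + 0.5211 + 0.5278 + 0.5100 = 1.938 bits.

1.938 bits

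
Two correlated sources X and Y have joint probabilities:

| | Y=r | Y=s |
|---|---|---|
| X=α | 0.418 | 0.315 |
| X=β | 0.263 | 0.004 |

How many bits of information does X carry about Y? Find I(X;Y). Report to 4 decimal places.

0.1508 bits

Marginals: p(X) = (0.7330, 0.2670), p(Y) = (0.6810, 0.3190).
I(X;Y) = H(X) + H(Y) − H(X,Y).
H(X) = 0.8371, H(Y) = 0.9033, H(X,Y) = 1.5896.
I(X;Y) = 0.8371 + 0.9033 − 1.5896 = 0.1508 bits.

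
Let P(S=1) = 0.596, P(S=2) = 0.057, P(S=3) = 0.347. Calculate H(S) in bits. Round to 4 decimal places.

1.2104 bits

H(S) = −Σ p·log₂ p.
  −(0.596)·log₂(0.596) = 0.44498
  −(0.057)·log₂(0.057) = 0.23557
  −(0.347)·log₂(0.347) = 0.52987
Sum: 0.44498 + 0.23557 + 0.52987 = 1.2104 bits.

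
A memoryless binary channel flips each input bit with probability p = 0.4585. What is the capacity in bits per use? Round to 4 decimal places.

0.0050 bits

Binary symmetric channel: C = 1 − h₂(ε) where h₂ is the binary entropy function.
h₂(0.4585) = −0.4585·log₂0.4585 − 0.5415·log₂0.5415 = 0.9950.
C = 1 − 0.9950 = 0.0050 bits per channel use.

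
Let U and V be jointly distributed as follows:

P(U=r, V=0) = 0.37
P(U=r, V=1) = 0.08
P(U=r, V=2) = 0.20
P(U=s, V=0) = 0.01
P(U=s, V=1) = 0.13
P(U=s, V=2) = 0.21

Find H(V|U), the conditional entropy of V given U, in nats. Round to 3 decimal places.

0.883 nats

Chain rule: H(V|U) = H(U,V) − H(U).
Marginals: p(U) = (0.6500, 0.3500), p(V) = (0.3800, 0.2100, 0.4100).
H(U,V) = 1.5308 nats; H(U) = 0.6474 nats.
H(V|U) = 1.5308 − 0.6474 = 0.883 nats.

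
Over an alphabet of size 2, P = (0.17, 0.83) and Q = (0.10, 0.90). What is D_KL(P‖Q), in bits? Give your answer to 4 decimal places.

D(P‖Q) = Σ p·log₂(p/q).
  0.17·log₂(0.17/0.10) = 0.13014
  0.83·log₂(0.83/0.90) = -0.09696
D(P‖Q) = 0.0332 bits.

0.0332 bits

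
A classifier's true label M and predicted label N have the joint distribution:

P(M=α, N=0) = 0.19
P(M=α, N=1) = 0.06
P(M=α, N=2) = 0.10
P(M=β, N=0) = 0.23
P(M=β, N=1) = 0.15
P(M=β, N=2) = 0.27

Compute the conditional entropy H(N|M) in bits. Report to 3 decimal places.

1.505 bits

Chain rule: H(N|M) = H(M,N) − H(M).
Marginals: p(M) = (0.3500, 0.6500), p(N) = (0.4200, 0.2100, 0.3700).
H(M,N) = 2.4392 bits; H(M) = 0.9341 bits.
H(N|M) = 2.4392 − 0.9341 = 1.505 bits.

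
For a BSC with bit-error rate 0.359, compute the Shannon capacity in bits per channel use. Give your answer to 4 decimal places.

0.0582 bits

Binary symmetric channel: C = 1 − h₂(ε) where h₂ is the binary entropy function.
h₂(0.359) = −0.359·log₂0.359 − 0.641·log₂0.641 = 0.9418.
C = 1 − 0.9418 = 0.0582 bits per channel use.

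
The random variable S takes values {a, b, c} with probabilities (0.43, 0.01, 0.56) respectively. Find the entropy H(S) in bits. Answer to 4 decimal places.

H(S) = −Σ p·log₂ p.
  −(0.43)·log₂(0.43) = 0.52356
  −(0.01)·log₂(0.01) = 0.06644
  −(0.56)·log₂(0.56) = 0.46844
Sum: 0.52356 + 0.06644 + 0.46844 = 1.0584 bits.

1.0584 bits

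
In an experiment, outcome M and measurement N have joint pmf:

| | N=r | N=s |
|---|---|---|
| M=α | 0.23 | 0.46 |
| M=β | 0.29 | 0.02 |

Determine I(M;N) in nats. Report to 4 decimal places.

0.1790 nats

Marginals: p(M) = (0.6900, 0.3100), p(N) = (0.5200, 0.4800).
I(M;N) = Σ p(x,y)·ln[p(x,y)/(p(x)p(y))].
  (α,r): 0.23·ln(0.6410) = -0.10228
  (α,s): 0.46·ln(1.3889) = 0.15111
  (β,r): 0.29·ln(1.7990) = 0.17030
  (β,s): 0.02·ln(0.1344) = -0.04014
Sum = 0.1790 nats.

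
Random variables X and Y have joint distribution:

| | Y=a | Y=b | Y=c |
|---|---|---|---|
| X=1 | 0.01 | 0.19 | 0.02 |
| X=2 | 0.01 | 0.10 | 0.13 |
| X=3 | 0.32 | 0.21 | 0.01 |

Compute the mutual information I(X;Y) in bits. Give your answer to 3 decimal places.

0.426 bits

Marginals: p(X) = (0.2200, 0.2400, 0.5400), p(Y) = (0.3400, 0.5000, 0.1600).
I(X;Y) = H(X) + H(Y) − H(X,Y).
H(X) = 1.4548, H(Y) = 1.4522, H(X,Y) = 2.4811.
I(X;Y) = 1.4548 + 1.4522 − 2.4811 = 0.426 bits.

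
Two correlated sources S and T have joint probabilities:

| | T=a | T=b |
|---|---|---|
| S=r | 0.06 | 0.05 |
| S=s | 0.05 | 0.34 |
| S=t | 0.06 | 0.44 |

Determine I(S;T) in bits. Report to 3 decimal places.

Marginals: p(S) = (0.1100, 0.3900, 0.5000), p(T) = (0.1700, 0.8300).
I(S;T) = Σ p(x,y)·log₂[p(x,y)/(p(x)p(y))].
  (r,a): 0.06·log₂(3.2086) = 0.1009
  (r,b): 0.05·log₂(0.5476) = -0.0434
  (s,a): 0.05·log₂(0.7541) = -0.0204
  (s,b): 0.34·log₂(1.0504) = 0.0241
  (t,a): 0.06·log₂(0.7059) = -0.0302
  (t,b): 0.44·log₂(1.0602) = 0.0371
Sum = 0.068 bits.

0.068 bits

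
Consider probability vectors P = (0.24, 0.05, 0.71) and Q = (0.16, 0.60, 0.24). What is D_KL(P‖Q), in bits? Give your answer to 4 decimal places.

D(P‖Q) = Σ p·log₂(p/q).
  0.24·log₂(0.24/0.16) = 0.14039
  0.05·log₂(0.05/0.60) = -0.17925
  0.71·log₂(0.71/0.24) = 1.11100
D(P‖Q) = 1.0721 bits.

1.0721 bits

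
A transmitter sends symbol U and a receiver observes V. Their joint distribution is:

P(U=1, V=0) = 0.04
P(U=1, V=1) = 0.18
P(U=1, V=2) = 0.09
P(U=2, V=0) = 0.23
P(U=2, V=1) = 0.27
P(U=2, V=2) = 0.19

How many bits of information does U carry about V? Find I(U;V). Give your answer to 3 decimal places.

0.039 bits

Marginals: p(U) = (0.3100, 0.6900), p(V) = (0.2700, 0.4500, 0.2800).
I(U;V) = Σ p(x,y)·log₂[p(x,y)/(p(x)p(y))].
  (1,0): 0.04·log₂(0.4779) = -0.0426
  (1,1): 0.18·log₂(1.2903) = 0.0662
  (1,2): 0.09·log₂(1.0369) = 0.0047
  (2,0): 0.23·log₂(1.2346) = 0.0699
  (2,1): 0.27·log₂(0.8696) = -0.0544
  (2,2): 0.19·log₂(0.9834) = -0.0046
Sum = 0.039 bits.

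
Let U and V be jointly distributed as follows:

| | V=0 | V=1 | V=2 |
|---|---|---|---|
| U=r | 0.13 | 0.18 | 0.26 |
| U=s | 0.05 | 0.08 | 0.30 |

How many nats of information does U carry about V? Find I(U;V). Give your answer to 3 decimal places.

0.030 nats

Marginals: p(U) = (0.5700, 0.4300), p(V) = (0.1800, 0.2600, 0.5600).
I(U;V) = H(U) + H(V) − H(U,V).
H(U) = 0.6833, H(V) = 0.9836, H(U,V) = 1.6372.
I(U;V) = 0.6833 + 0.9836 − 1.6372 = 0.030 nats.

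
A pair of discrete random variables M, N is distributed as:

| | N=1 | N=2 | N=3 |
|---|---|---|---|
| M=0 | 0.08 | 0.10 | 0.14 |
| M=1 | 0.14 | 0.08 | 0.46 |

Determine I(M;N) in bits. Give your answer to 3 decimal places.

0.048 bits

Marginals: p(M) = (0.3200, 0.6800), p(N) = (0.2200, 0.1800, 0.6000).
I(M;N) = H(M) + H(N) − H(M,N).
H(M) = 0.9044, H(N) = 1.3681, H(M,N) = 2.2248.
I(M;N) = 0.9044 + 1.3681 − 2.2248 = 0.048 bits.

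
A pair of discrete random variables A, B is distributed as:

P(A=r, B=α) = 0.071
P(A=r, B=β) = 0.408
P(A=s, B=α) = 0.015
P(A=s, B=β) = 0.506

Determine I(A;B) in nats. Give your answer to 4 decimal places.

0.0242 nats

Marginals: p(A) = (0.4790, 0.5210), p(B) = (0.0860, 0.9140).
I(A;B) = Σ p(x,y)·ln[p(x,y)/(p(x)p(y))].
  (r,α): 0.071·ln(1.7236) = 0.03865
  (r,β): 0.408·ln(0.9319) = -0.02877
  (s,α): 0.015·ln(0.3348) = -0.01641
  (s,β): 0.506·ln(1.0626) = 0.03072
Sum = 0.0242 nats.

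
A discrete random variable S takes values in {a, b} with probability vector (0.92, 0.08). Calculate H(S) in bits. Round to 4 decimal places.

0.4022 bits

H(S) = −Σ p·log₂ p.
  −(0.92)·log₂(0.92) = 0.11067
  −(0.08)·log₂(0.08) = 0.29151
Sum: 0.11067 + 0.29151 = 0.4022 bits.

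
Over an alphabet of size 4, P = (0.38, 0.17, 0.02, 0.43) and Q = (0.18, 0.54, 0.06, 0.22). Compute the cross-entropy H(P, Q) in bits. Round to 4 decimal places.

H(P,Q) = −Σ p·log₂ q.
  −0.38·log₂(0.18) = 0.94009
  −0.17·log₂(0.54) = 0.15112
  −0.02·log₂(0.06) = 0.08118
  −0.43·log₂(0.22) = 0.93930
H(P,Q) = 2.1117 bits.

2.1117 bits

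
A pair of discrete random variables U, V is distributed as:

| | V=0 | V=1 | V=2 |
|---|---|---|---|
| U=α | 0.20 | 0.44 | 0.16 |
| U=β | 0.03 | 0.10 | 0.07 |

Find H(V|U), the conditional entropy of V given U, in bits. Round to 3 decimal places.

1.439 bits

Marginals: p(U) = (0.8000, 0.2000), p(V) = (0.2300, 0.5400, 0.2300).
H(V|U) = Σ p(U) · H(V|U=·).
  U=α: p=0.8000, H(V|U=α) = 1.4388
  U=β: p=0.2000, H(V|U=β) = 1.4406
Weighted sum = 1.439 bits.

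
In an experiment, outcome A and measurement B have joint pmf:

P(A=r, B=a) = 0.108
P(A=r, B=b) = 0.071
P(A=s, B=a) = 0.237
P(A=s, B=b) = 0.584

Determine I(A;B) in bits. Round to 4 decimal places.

Marginals: p(A) = (0.1790, 0.8210), p(B) = (0.3450, 0.6550).
I(A;B) = H(A) + H(B) − H(A,B).
H(A) = 0.6779, H(B) = 0.9295, H(A,B) = 1.5631.
I(A;B) = 0.6779 + 0.9295 − 1.5631 = 0.0443 bits.

0.0443 bits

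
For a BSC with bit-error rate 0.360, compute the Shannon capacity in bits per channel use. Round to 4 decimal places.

0.0573 bits

Binary symmetric channel: C = 1 − h₂(ε) where h₂ is the binary entropy function.
h₂(0.360) = −0.360·log₂0.360 − 0.640·log₂0.640 = 0.9427.
C = 1 − 0.9427 = 0.0573 bits per channel use.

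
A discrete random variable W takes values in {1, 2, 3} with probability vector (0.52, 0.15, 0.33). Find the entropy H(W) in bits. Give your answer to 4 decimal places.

1.4289 bits

H(W) = −Σ p·log₂ p.
  −(0.52)·log₂(0.52) = 0.49058
  −(0.15)·log₂(0.15) = 0.41054
  −(0.33)·log₂(0.33) = 0.52782
Sum: 0.49058 + 0.41054 + 0.52782 = 1.4289 bits.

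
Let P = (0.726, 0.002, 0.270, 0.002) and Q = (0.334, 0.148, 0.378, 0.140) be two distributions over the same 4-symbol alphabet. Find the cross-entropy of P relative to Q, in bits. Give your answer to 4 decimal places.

1.5387 bits

H(P,Q) = −Σ p·log₂ q.
  −0.726·log₂(0.334) = 1.14859
  −0.002·log₂(0.148) = 0.00551
  −0.270·log₂(0.378) = 0.37896
  −0.002·log₂(0.140) = 0.00567
H(P,Q) = 1.5387 bits.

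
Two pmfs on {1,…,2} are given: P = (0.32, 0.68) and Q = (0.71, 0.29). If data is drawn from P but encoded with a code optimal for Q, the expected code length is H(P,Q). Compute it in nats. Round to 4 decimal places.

0.9514 nats

H(P,Q) = −Σ p·ln q.
  −0.32·ln(0.71) = 0.10960
  −0.68·ln(0.29) = 0.84175
H(P,Q) = 0.9514 nats.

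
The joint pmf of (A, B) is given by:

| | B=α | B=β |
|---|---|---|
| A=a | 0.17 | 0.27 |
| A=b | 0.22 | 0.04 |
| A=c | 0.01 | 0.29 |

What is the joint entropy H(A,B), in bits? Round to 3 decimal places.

H(A,B) = −Σ p(x,y)·log₂ p(x,y) over all 6 cells.
  cell (a,α): −0.17·log₂0.17 = 0.4346
  cell (a,β): −0.27·log₂0.27 = 0.5100
  cell (b,α): −0.22·log₂0.22 = 0.4806
  cell (b,β): −0.04·log₂0.04 = 0.1858
  cell (c,α): −0.01·log₂0.01 = 0.0664
  cell (c,β): −0.29·log₂0.29 = 0.5179
Sum = 2.195 bits.

2.195 bits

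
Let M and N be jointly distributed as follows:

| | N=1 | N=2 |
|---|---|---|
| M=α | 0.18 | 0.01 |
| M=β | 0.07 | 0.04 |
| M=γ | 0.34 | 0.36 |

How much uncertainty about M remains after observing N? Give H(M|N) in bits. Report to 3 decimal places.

Marginals: p(M) = (0.1900, 0.1100, 0.7000), p(N) = (0.5900, 0.4100).
H(M|N) = Σ p(N) · H(M|N=·).
  N=1: p=0.5900, H(M|N=1) = 1.3456
  N=2: p=0.4100, H(M|N=2) = 0.6230
Weighted sum = 1.049 bits.

1.049 bits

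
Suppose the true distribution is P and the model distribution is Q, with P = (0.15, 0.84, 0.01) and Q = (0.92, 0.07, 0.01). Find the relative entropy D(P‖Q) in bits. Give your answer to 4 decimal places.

D(P‖Q) = Σ p·log₂(p/q).
  0.15·log₂(0.15/0.92) = -0.39250
  0.84·log₂(0.84/0.07) = 3.01137
  0.01·log₂(0.01/0.01) = 0.00000
D(P‖Q) = 2.6189 bits.

2.6189 bits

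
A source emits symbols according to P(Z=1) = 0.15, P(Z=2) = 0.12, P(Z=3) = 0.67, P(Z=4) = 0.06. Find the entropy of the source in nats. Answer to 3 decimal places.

0.976 nats

H(Z) = −Σ p·ln p.
  −(0.15)·ln(0.15) = 0.2846
  −(0.12)·ln(0.12) = 0.2544
  −(0.67)·ln(0.67) = 0.2683
  −(0.06)·ln(0.06) = 0.1688
Sum: 0.2846 + 0.2544 + 0.2683 + 0.1688 = 0.976 nats.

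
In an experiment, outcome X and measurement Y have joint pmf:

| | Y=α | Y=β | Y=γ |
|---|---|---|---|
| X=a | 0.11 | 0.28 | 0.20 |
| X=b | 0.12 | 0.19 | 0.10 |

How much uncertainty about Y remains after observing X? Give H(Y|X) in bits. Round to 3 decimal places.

Chain rule: H(Y|X) = H(X,Y) − H(X).
Marginals: p(X) = (0.5900, 0.4100), p(Y) = (0.2300, 0.4700, 0.3000).
H(X,Y) = 2.4834 bits; H(X) = 0.9765 bits.
H(Y|X) = 2.4834 − 0.9765 = 1.507 bits.

1.507 bits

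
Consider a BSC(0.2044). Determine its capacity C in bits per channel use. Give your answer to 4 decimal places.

0.2694 bits

Binary symmetric channel: C = 1 − h₂(ε) where h₂ is the binary entropy function.
h₂(0.2044) = −0.2044·log₂0.2044 − 0.7956·log₂0.7956 = 0.7306.
C = 1 − 0.7306 = 0.2694 bits per channel use.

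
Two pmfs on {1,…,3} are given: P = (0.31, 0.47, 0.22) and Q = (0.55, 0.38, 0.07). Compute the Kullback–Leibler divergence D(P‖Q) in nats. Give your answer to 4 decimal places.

0.1741 nats

D(P‖Q) = Σ p·ln(p/q).
  0.31·ln(0.31/0.55) = -0.17774
  0.47·ln(0.47/0.38) = 0.09990
  0.22·ln(0.22/0.07) = 0.25193
D(P‖Q) = 0.1741 nats.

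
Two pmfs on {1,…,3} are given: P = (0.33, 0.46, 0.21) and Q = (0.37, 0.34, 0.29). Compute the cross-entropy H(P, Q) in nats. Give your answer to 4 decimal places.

1.0843 nats

H(P,Q) = −Σ p·ln q.
  −0.33·ln(0.37) = 0.32810
  −0.46·ln(0.34) = 0.49625
  −0.21·ln(0.29) = 0.25995
H(P,Q) = 1.0843 nats.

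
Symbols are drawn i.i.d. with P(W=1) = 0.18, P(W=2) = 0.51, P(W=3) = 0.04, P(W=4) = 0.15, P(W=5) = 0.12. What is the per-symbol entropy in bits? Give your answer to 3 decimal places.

1.904 bits

H(W) = −Σ p·log₂ p.
  −(0.18)·log₂(0.18) = 0.4453
  −(0.51)·log₂(0.51) = 0.4954
  −(0.04)·log₂(0.04) = 0.1858
  −(0.15)·log₂(0.15) = 0.4105
  −(0.12)·log₂(0.12) = 0.3671
Sum: 0.4453 + 0.4954 + 0.1858 + 0.4105 + 0.3671 = 1.904 bits.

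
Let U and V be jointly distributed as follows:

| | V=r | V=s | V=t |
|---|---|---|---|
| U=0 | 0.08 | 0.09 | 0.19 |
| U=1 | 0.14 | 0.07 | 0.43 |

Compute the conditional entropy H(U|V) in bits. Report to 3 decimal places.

0.917 bits

Chain rule: H(U|V) = H(U,V) − H(V).
Marginals: p(U) = (0.3600, 0.6400), p(V) = (0.2200, 0.1600, 0.6200).
H(U,V) = 2.2486 bits; H(V) = 1.3312 bits.
H(U|V) = 2.2486 − 1.3312 = 0.917 bits.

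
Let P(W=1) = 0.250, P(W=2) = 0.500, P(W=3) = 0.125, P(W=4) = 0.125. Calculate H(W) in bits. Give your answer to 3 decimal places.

H(W) = −Σ p·log₂ p.
  −(0.250)·log₂(0.250) = 0.5000
  −(0.500)·log₂(0.500) = 0.5000
  −(0.125)·log₂(0.125) = 0.3750
  −(0.125)·log₂(0.125) = 0.3750
Sum: 0.5000 + 0.5000 + 0.3750 + 0.3750 = 1.750 bits.

1.750 bits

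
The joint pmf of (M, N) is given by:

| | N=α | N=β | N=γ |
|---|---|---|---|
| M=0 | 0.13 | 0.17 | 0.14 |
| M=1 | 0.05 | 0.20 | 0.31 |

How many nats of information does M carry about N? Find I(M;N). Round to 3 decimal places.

0.045 nats

Marginals: p(M) = (0.4400, 0.5600), p(N) = (0.1800, 0.3700, 0.4500).
I(M;N) = H(M) + H(N) − H(M,N).
H(M) = 0.6859, H(N) = 1.0359, H(M,N) = 1.6765.
I(M;N) = 0.6859 + 1.0359 − 1.6765 = 0.045 nats.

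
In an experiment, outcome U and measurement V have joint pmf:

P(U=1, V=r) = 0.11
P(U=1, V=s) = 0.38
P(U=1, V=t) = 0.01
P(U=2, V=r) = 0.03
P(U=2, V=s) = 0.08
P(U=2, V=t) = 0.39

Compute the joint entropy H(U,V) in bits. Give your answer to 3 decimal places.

H(U,V) = −Σ p(x,y)·log₂ p(x,y) over all 6 cells.
  cell (1,r): −0.11·log₂0.11 = 0.3503
  cell (1,s): −0.38·log₂0.38 = 0.5305
  cell (1,t): −0.01·log₂0.01 = 0.0664
  cell (2,r): −0.03·log₂0.03 = 0.1518
  cell (2,s): −0.08·log₂0.08 = 0.2915
  cell (2,t): −0.39·log₂0.39 = 0.5298
Sum = 1.920 bits.

1.920 bits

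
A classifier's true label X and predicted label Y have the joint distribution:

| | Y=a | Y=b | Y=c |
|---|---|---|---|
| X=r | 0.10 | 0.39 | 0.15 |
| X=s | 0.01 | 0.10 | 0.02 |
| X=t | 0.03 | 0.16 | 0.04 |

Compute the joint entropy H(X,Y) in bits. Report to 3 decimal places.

2.545 bits

H(X,Y) = −Σ p(x,y)·log₂ p(x,y) over all 9 cells.
  cell (r,a): −0.10·log₂0.10 = 0.3322
  cell (r,b): −0.39·log₂0.39 = 0.5298
  cell (r,c): −0.15·log₂0.15 = 0.4105
  cell (s,a): −0.01·log₂0.01 = 0.0664
  cell (s,b): −0.10·log₂0.10 = 0.3322
  cell (s,c): −0.02·log₂0.02 = 0.1129
  cell (t,a): −0.03·log₂0.03 = 0.1518
  cell (t,b): −0.16·log₂0.16 = 0.4230
  cell (t,c): −0.04·log₂0.04 = 0.1858
Sum = 2.545 bits.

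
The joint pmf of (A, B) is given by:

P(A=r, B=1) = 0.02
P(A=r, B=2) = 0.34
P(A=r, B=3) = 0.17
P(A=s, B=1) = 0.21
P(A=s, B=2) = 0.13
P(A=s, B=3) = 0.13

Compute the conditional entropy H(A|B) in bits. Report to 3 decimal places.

0.794 bits

Marginals: p(A) = (0.5300, 0.4700), p(B) = (0.2300, 0.4700, 0.3000).
H(A|B) = Σ p(B) · H(A|B=·).
  B=1: p=0.2300, H(A|B=1) = 0.4262
  B=2: p=0.4700, H(A|B=2) = 0.8508
  B=3: p=0.3000, H(A|B=3) = 0.9871
Weighted sum = 0.794 bits.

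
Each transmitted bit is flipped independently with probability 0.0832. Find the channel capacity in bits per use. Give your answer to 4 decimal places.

Binary symmetric channel: C = 1 − h₂(ε) where h₂ is the binary entropy function.
h₂(0.0832) = −0.0832·log₂0.0832 − 0.9168·log₂0.9168 = 0.4134.
C = 1 − 0.4134 = 0.5866 bits per channel use.

0.5866 bits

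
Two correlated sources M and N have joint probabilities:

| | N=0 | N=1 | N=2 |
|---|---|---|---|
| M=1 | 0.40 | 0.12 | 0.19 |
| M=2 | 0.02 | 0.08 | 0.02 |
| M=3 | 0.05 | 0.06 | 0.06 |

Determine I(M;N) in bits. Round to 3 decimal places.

0.108 bits

Marginals: p(M) = (0.7100, 0.1200, 0.1700), p(N) = (0.4700, 0.2600, 0.2700).
I(M;N) = Σ p(x,y)·log₂[p(x,y)/(p(x)p(y))].
  (1,0): 0.40·log₂(1.1987) = 0.1046
  (1,1): 0.12·log₂(0.6501) = -0.0746
  (1,2): 0.19·log₂(0.9911) = -0.0024
  (2,0): 0.02·log₂(0.3546) = -0.0299
  (2,1): 0.08·log₂(2.5641) = 0.1087
  (2,2): 0.02·log₂(0.6173) = -0.0139
  (3,0): 0.05·log₂(0.6258) = -0.0338
  (3,1): 0.06·log₂(1.3575) = 0.0265
  (3,2): 0.06·log₂(1.3072) = 0.0232
Sum = 0.108 bits.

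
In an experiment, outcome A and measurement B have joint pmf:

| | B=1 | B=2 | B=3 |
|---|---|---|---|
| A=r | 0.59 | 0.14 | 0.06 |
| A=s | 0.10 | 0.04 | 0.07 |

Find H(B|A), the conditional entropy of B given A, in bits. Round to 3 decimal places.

Chain rule: H(B|A) = H(A,B) − H(A).
Marginals: p(A) = (0.7900, 0.2100), p(B) = (0.6900, 0.1800, 0.1300).
H(A,B) = 1.8763 bits; H(A) = 0.7415 bits.
H(B|A) = 1.8763 − 0.7415 = 1.135 bits.

1.135 bits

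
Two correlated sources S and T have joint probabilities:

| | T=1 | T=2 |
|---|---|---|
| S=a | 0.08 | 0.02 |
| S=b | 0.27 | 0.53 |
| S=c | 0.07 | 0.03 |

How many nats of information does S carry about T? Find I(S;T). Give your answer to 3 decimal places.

Marginals: p(S) = (0.1000, 0.8000, 0.1000), p(T) = (0.4200, 0.5800).
I(S;T) = H(S) + H(T) − H(S,T).
H(S) = 0.6390, H(T) = 0.6803, H(S,T) = 1.2616.
I(S;T) = 0.6390 + 0.6803 − 1.2616 = 0.058 nats.

0.058 nats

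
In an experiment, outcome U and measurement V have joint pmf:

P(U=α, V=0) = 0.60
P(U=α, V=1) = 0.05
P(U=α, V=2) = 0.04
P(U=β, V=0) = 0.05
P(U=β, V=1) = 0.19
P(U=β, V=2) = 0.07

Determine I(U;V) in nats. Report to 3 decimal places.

Marginals: p(U) = (0.6900, 0.3100), p(V) = (0.6500, 0.2400, 0.1100).
I(U;V) = Σ p(x,y)·ln[p(x,y)/(p(x)p(y))].
  (α,0): 0.60·ln(1.3378) = 0.1746
  (α,1): 0.05·ln(0.3019) = -0.0599
  (α,2): 0.04·ln(0.5270) = -0.0256
  (β,0): 0.05·ln(0.2481) = -0.0697
  (β,1): 0.19·ln(2.5538) = 0.1781
  (β,2): 0.07·ln(2.0528) = 0.0503
Sum = 0.248 nats.

0.248 nats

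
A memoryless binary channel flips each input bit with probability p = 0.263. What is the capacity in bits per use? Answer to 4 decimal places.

Binary symmetric channel: C = 1 − h₂(ε) where h₂ is the binary entropy function.
h₂(0.263) = −0.263·log₂0.263 − 0.737·log₂0.737 = 0.8312.
C = 1 − 0.8312 = 0.1688 bits per channel use.

0.1688 bits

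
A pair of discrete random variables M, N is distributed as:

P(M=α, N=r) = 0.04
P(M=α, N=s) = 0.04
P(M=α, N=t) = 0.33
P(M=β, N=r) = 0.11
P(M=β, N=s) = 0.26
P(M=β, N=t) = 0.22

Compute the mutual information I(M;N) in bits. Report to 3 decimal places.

0.147 bits

Marginals: p(M) = (0.4100, 0.5900), p(N) = (0.1500, 0.3000, 0.5500).
I(M;N) = Σ p(x,y)·log₂[p(x,y)/(p(x)p(y))].
  (α,r): 0.04·log₂(0.6504) = -0.0248
  (α,s): 0.04·log₂(0.3252) = -0.0648
  (α,t): 0.33·log₂(1.4634) = 0.1813
  (β,r): 0.11·log₂(1.2429) = 0.0345
  (β,s): 0.26·log₂(1.4689) = 0.1442
  (β,t): 0.22·log₂(0.6780) = -0.1234
Sum = 0.147 bits.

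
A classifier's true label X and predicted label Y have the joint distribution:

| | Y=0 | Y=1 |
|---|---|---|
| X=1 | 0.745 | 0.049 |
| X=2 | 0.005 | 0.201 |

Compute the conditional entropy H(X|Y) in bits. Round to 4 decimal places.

0.2218 bits

Chain rule: H(X|Y) = H(X,Y) − H(Y).
Marginals: p(X) = (0.7940, 0.2060), p(Y) = (0.7500, 0.2500).
H(X,Y) = 1.0331 bits; H(Y) = 0.8113 bits.
H(X|Y) = 1.0331 − 0.8113 = 0.2218 bits.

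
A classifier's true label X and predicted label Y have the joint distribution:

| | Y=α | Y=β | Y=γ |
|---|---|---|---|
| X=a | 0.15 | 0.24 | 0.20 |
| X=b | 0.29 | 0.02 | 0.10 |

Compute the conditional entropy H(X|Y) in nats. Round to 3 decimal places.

0.544 nats

Chain rule: H(X|Y) = H(X,Y) − H(Y).
Marginals: p(X) = (0.5900, 0.4100), p(Y) = (0.4400, 0.2600, 0.3000).
H(X,Y) = 1.6164 nats; H(Y) = 1.0727 nats.
H(X|Y) = 1.6164 − 1.0727 = 0.544 nats.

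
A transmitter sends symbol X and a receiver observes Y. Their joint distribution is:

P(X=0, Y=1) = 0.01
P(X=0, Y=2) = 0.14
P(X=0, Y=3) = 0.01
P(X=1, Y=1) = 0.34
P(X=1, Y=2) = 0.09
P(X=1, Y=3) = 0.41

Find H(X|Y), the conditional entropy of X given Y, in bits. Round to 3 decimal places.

0.356 bits

Marginals: p(X) = (0.1600, 0.8400), p(Y) = (0.3500, 0.2300, 0.4200).
H(X|Y) = Σ p(Y) · H(X|Y=·).
  Y=1: p=0.3500, H(X|Y=1) = 0.1872
  Y=2: p=0.2300, H(X|Y=2) = 0.9656
  Y=3: p=0.4200, H(X|Y=3) = 0.1623
Weighted sum = 0.356 bits.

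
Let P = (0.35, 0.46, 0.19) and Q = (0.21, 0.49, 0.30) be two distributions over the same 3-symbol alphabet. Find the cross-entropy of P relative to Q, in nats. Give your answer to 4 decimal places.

1.1031 nats

H(P,Q) = −Σ p·ln q.
  −0.35·ln(0.21) = 0.54623
  −0.46·ln(0.49) = 0.32814
  −0.19·ln(0.30) = 0.22875
H(P,Q) = 1.1031 nats.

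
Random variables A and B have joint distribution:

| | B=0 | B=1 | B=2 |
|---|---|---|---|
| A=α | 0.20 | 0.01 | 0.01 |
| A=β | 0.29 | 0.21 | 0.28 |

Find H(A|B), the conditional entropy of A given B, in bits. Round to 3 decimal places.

Chain rule: H(A|B) = H(A,B) − H(B).
Marginals: p(A) = (0.2200, 0.7800), p(B) = (0.4900, 0.2200, 0.2900).
H(A,B) = 2.1022 bits; H(B) = 1.5028 bits.
H(A|B) = 2.1022 − 1.5028 = 0.599 bits.

0.599 bits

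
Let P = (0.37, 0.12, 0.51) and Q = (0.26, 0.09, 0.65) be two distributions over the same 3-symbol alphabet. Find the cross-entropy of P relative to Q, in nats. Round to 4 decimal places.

H(P,Q) = −Σ p·ln q.
  −0.37·ln(0.26) = 0.49842
  −0.12·ln(0.09) = 0.28895
  −0.51·ln(0.65) = 0.21970
H(P,Q) = 1.0071 nats.

1.0071 nats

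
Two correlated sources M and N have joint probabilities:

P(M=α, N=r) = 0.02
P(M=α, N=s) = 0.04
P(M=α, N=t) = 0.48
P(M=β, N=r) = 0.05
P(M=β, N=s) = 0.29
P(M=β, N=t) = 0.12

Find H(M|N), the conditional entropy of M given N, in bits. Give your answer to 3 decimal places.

Chain rule: H(M|N) = H(M,N) − H(N).
Marginals: p(M) = (0.5400, 0.4600), p(N) = (0.0700, 0.3300, 0.6000).
H(M,N) = 1.9080 bits; H(N) = 1.2386 bits.
H(M|N) = 1.9080 − 1.2386 = 0.669 bits.

0.669 bits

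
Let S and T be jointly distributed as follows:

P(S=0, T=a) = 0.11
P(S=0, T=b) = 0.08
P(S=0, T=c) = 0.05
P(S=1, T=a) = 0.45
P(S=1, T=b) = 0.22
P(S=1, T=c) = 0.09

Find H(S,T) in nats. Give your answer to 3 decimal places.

H(S,T) = −Σ p(x,y)·ln p(x,y) over all 6 cells.
  cell (0,a): −0.11·ln0.11 = 0.2428
  cell (0,b): −0.08·ln0.08 = 0.2021
  cell (0,c): −0.05·ln0.05 = 0.1498
  cell (1,a): −0.45·ln0.45 = 0.3593
  cell (1,b): −0.22·ln0.22 = 0.3331
  cell (1,c): −0.09·ln0.09 = 0.2167
Sum = 1.504 nats.

1.504 nats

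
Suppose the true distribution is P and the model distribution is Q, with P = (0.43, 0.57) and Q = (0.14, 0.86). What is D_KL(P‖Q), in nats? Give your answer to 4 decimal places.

D(P‖Q) = Σ p·ln(p/q).
  0.43·ln(0.43/0.14) = 0.48252
  0.57·ln(0.57/0.86) = -0.23444
D(P‖Q) = 0.2481 nats.

0.2481 nats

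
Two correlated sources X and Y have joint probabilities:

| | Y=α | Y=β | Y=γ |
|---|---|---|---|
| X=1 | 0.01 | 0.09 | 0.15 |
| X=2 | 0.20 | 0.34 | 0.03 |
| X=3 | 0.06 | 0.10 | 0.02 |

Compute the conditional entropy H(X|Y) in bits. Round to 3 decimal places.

1.164 bits

Chain rule: H(X|Y) = H(X,Y) − H(Y).
Marginals: p(X) = (0.2500, 0.5700, 0.1800), p(Y) = (0.2700, 0.5300, 0.2000).
H(X,Y) = 2.6236 bits; H(Y) = 1.4599 bits.
H(X|Y) = 2.6236 − 1.4599 = 1.164 bits.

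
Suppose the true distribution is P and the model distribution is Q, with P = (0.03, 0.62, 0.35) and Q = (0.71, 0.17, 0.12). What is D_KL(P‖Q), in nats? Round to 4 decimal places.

1.0820 nats

D(P‖Q) = Σ p·ln(p/q).
  0.03·ln(0.03/0.71) = -0.09492
  0.62·ln(0.62/0.17) = 0.80223
  0.35·ln(0.35/0.12) = 0.37465
D(P‖Q) = 1.0820 nats.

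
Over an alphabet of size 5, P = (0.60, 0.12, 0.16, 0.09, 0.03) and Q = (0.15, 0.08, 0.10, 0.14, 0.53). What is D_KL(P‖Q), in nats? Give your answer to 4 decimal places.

0.8297 nats

D(P‖Q) = Σ p·ln(p/q).
  0.60·ln(0.60/0.15) = 0.83178
  0.12·ln(0.12/0.08) = 0.04866
  0.16·ln(0.16/0.10) = 0.07520
  0.09·ln(0.09/0.14) = -0.03976
  0.03·ln(0.03/0.53) = -0.08615
D(P‖Q) = 0.8297 nats.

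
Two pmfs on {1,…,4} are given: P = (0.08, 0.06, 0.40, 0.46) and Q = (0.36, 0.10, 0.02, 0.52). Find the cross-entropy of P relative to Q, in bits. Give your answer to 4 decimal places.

3.0087 bits

H(P,Q) = −Σ p·log₂ q.
  −0.08·log₂(0.36) = 0.11791
  −0.06·log₂(0.10) = 0.19932
  −0.40·log₂(0.02) = 2.25754
  −0.46·log₂(0.52) = 0.43397
H(P,Q) = 3.0087 bits.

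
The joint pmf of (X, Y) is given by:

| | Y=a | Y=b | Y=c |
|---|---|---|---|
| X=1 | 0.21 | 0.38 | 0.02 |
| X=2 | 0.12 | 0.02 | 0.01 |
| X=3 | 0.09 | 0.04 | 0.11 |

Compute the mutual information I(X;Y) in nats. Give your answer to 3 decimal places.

0.189 nats

Marginals: p(X) = (0.6100, 0.1500, 0.2400), p(Y) = (0.4200, 0.4400, 0.1400).
I(X;Y) = Σ p(x,y)·ln[p(x,y)/(p(x)p(y))].
  (1,a): 0.21·ln(0.8197) = -0.0418
  (1,b): 0.38·ln(1.4158) = 0.1321
  (1,c): 0.02·ln(0.2342) = -0.0290
  (2,a): 0.12·ln(1.9048) = 0.0773
  (2,b): 0.02·ln(0.3030) = -0.0239
  (2,c): 0.01·ln(0.4762) = -0.0074
  (3,a): 0.09·ln(0.8929) = -0.0102
  (3,b): 0.04·ln(0.3788) = -0.0388
  (3,c): 0.11·ln(3.2738) = 0.1305
Sum = 0.189 nats.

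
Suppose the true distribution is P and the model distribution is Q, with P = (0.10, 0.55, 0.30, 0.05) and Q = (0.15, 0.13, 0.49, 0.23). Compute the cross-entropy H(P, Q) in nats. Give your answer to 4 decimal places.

H(P,Q) = −Σ p·ln q.
  −0.10·ln(0.15) = 0.18971
  −0.55·ln(0.13) = 1.12212
  −0.30·ln(0.49) = 0.21400
  −0.05·ln(0.23) = 0.07348
H(P,Q) = 1.5993 nats.

1.5993 nats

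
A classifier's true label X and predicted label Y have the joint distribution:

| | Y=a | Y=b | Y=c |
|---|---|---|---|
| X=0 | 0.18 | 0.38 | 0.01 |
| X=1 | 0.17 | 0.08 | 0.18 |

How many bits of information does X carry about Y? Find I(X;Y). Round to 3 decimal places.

Marginals: p(X) = (0.5700, 0.4300), p(Y) = (0.3500, 0.4600, 0.1900).
I(X;Y) = H(X) + H(Y) − H(X,Y).
H(X) = 0.9858, H(Y) = 1.5007, H(X,Y) = 2.2136.
I(X;Y) = 0.9858 + 1.5007 − 2.2136 = 0.273 bits.

0.273 bits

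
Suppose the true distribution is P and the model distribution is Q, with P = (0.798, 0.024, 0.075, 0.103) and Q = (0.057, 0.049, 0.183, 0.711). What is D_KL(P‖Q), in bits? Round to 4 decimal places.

2.6300 bits

D(P‖Q) = Σ p·log₂(p/q).
  0.798·log₂(0.798/0.057) = 3.03827
  0.024·log₂(0.024/0.049) = -0.02471
  0.075·log₂(0.075/0.183) = -0.09652
  0.103·log₂(0.103/0.711) = -0.28708
D(P‖Q) = 2.6300 bits.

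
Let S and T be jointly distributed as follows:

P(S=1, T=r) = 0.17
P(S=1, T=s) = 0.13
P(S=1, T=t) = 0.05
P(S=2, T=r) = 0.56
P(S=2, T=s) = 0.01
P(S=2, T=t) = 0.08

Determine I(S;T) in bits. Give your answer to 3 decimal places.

0.186 bits

Marginals: p(S) = (0.3500, 0.6500), p(T) = (0.7300, 0.1400, 0.1300).
I(S;T) = Σ p(x,y)·log₂[p(x,y)/(p(x)p(y))].
  (1,r): 0.17·log₂(0.6654) = -0.0999
  (1,s): 0.13·log₂(2.6531) = 0.1830
  (1,t): 0.05·log₂(1.0989) = 0.0068
  (2,r): 0.56·log₂(1.1802) = 0.1339
  (2,s): 0.01·log₂(0.1099) = -0.0319
  (2,t): 0.08·log₂(0.9467) = -0.0063
Sum = 0.186 bits.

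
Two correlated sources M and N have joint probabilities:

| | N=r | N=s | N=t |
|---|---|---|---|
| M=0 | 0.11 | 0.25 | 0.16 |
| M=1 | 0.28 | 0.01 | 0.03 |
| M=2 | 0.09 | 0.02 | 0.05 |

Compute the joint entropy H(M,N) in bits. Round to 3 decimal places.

2.647 bits

H(M,N) = −Σ p(x,y)·log₂ p(x,y) over all 9 cells.
  cell (0,r): −0.11·log₂0.11 = 0.3503
  cell (0,s): −0.25·log₂0.25 = 0.5000
  cell (0,t): −0.16·log₂0.16 = 0.4230
  cell (1,r): −0.28·log₂0.28 = 0.5142
  cell (1,s): −0.01·log₂0.01 = 0.0664
  cell (1,t): −0.03·log₂0.03 = 0.1518
  cell (2,r): −0.09·log₂0.09 = 0.3127
  cell (2,s): −0.02·log₂0.02 = 0.1129
  cell (2,t): −0.05·log₂0.05 = 0.2161
Sum = 2.647 bits.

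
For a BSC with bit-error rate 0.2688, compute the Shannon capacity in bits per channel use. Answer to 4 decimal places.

0.1603 bits

Binary symmetric channel: C = 1 − h₂(ε) where h₂ is the binary entropy function.
h₂(0.2688) = −0.2688·log₂0.2688 − 0.7312·log₂0.7312 = 0.8397.
C = 1 − 0.8397 = 0.1603 bits per channel use.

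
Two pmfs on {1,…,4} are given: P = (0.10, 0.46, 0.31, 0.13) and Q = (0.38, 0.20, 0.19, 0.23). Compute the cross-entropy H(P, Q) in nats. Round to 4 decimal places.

H(P,Q) = −Σ p·ln q.
  −0.10·ln(0.38) = 0.09676
  −0.46·ln(0.20) = 0.74034
  −0.31·ln(0.19) = 0.51483
  −0.13·ln(0.23) = 0.19106
H(P,Q) = 1.5430 nats.

1.5430 nats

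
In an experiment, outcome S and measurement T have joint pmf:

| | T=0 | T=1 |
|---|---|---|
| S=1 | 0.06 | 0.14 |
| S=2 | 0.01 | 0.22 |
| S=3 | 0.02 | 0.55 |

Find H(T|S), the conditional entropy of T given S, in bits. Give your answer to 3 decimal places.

Marginals: p(S) = (0.2000, 0.2300, 0.5700), p(T) = (0.0900, 0.9100).
H(T|S) = Σ p(S) · H(T|S=·).
  S=1: p=0.2000, H(T|S=1) = 0.8813
  S=2: p=0.2300, H(T|S=2) = 0.2580
  S=3: p=0.5700, H(T|S=3) = 0.2193
Weighted sum = 0.361 bits.

0.361 bits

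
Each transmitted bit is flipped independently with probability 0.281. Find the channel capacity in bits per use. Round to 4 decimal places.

0.1432 bits

Binary symmetric channel: C = 1 − h₂(ε) where h₂ is the binary entropy function.
h₂(0.281) = −0.281·log₂0.281 − 0.719·log₂0.719 = 0.8568.
C = 1 − 0.8568 = 0.1432 bits per channel use.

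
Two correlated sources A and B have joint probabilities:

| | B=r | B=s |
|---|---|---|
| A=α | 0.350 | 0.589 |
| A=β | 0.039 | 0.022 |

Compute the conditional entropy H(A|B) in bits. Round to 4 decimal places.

0.3194 bits

Chain rule: H(A|B) = H(A,B) − H(B).
Marginals: p(A) = (0.9390, 0.0610), p(B) = (0.3890, 0.6110).
H(A,B) = 1.2836 bits; H(B) = 0.9642 bits.
H(A|B) = 1.2836 − 0.9642 = 0.3194 bits.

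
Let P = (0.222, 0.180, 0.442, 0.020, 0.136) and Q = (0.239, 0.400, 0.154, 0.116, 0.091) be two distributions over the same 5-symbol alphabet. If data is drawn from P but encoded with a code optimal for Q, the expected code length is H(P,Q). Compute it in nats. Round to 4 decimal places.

1.6786 nats

H(P,Q) = −Σ p·ln q.
  −0.222·ln(0.239) = 0.31775
  −0.180·ln(0.400) = 0.16493
  −0.442·ln(0.154) = 0.82689
  −0.020·ln(0.116) = 0.04308
  −0.136·ln(0.091) = 0.32598
H(P,Q) = 1.6786 nats.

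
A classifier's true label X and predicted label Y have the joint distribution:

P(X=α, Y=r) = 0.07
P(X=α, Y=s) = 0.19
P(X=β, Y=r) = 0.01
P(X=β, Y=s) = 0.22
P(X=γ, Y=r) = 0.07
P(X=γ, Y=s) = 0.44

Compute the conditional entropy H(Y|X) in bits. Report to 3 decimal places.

0.572 bits

Marginals: p(X) = (0.2600, 0.2300, 0.5100), p(Y) = (0.1500, 0.8500).
H(Y|X) = Σ p(X) · H(Y|X=·).
  X=α: p=0.2600, H(Y|X=α) = 0.8404
  X=β: p=0.2300, H(Y|X=β) = 0.2580
  X=γ: p=0.5100, H(Y|X=γ) = 0.5770
Weighted sum = 0.572 bits.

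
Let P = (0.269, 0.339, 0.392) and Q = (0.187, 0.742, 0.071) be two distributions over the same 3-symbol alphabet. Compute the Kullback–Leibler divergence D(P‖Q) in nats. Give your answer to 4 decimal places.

0.5020 nats

D(P‖Q) = Σ p·ln(p/q).
  0.269·ln(0.269/0.187) = 0.09781
  0.339·ln(0.339/0.742) = -0.26556
  0.392·ln(0.392/0.071) = 0.66976
D(P‖Q) = 0.5020 nats.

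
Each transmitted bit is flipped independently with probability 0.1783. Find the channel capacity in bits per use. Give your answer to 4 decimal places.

Binary symmetric channel: C = 1 − h₂(ε) where h₂ is the binary entropy function.
h₂(0.1783) = −0.1783·log₂0.1783 − 0.8217·log₂0.8217 = 0.6763.
C = 1 − 0.6763 = 0.3237 bits per channel use.

0.3237 bits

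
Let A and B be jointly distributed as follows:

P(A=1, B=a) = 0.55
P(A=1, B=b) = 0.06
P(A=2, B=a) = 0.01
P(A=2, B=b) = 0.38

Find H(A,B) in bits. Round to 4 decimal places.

H(A,B) = −Σ p(x,y)·log₂ p(x,y) over all 4 cells.
  cell (1,a): −0.55·log₂0.55 = 0.47437
  cell (1,b): −0.06·log₂0.06 = 0.24353
  cell (2,a): −0.01·log₂0.01 = 0.06644
  cell (2,b): −0.38·log₂0.38 = 0.53045
Sum = 1.3148 bits.

1.3148 bits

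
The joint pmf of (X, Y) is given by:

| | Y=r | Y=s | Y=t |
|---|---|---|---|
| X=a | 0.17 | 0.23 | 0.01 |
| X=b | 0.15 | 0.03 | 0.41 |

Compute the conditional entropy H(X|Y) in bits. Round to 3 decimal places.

Marginals: p(X) = (0.4100, 0.5900), p(Y) = (0.3200, 0.2600, 0.4200).
H(X|Y) = Σ p(Y) · H(X|Y=·).
  Y=r: p=0.3200, H(X|Y=r) = 0.9972
  Y=s: p=0.2600, H(X|Y=s) = 0.5159
  Y=t: p=0.4200, H(X|Y=t) = 0.1623
Weighted sum = 0.521 bits.

0.521 bits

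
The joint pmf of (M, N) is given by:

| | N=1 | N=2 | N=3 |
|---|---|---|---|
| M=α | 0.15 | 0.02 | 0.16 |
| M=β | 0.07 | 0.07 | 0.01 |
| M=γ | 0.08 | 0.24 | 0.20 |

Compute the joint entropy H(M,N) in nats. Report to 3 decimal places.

1.941 nats

H(M,N) = −Σ p(x,y)·ln p(x,y) over all 9 cells.
  cell (α,1): −0.15·ln0.15 = 0.2846
  cell (α,2): −0.02·ln0.02 = 0.0782
  cell (α,3): −0.16·ln0.16 = 0.2932
  cell (β,1): −0.07·ln0.07 = 0.1861
  cell (β,2): −0.07·ln0.07 = 0.1861
  cell (β,3): −0.01·ln0.01 = 0.0461
  cell (γ,1): −0.08·ln0.08 = 0.2021
  cell (γ,2): −0.24·ln0.24 = 0.3425
  cell (γ,3): −0.20·ln0.20 = 0.3219
Sum = 1.941 nats.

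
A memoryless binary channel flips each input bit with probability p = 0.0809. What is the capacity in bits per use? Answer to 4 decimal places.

Binary symmetric channel: C = 1 − h₂(ε) where h₂ is the binary entropy function.
h₂(0.0809) = −0.0809·log₂0.0809 − 0.9191·log₂0.9191 = 0.4053.
C = 1 − 0.4053 = 0.5947 bits per channel use.

0.5947 bits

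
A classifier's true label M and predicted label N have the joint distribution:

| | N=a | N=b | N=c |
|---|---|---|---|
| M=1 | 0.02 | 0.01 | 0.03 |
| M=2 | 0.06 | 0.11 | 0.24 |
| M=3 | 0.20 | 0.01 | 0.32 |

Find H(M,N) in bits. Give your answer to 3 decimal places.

H(M,N) = −Σ p(x,y)·log₂ p(x,y) over all 9 cells.
  cell (1,a): −0.02·log₂0.02 = 0.1129
  cell (1,b): −0.01·log₂0.01 = 0.0664
  cell (1,c): −0.03·log₂0.03 = 0.1518
  cell (2,a): −0.06·log₂0.06 = 0.2435
  cell (2,b): −0.11·log₂0.11 = 0.3503
  cell (2,c): −0.24·log₂0.24 = 0.4941
  cell (3,a): −0.20·log₂0.20 = 0.4644
  cell (3,b): −0.01·log₂0.01 = 0.0664
  cell (3,c): −0.32·log₂0.32 = 0.5260
Sum = 2.476 bits.

2.476 bits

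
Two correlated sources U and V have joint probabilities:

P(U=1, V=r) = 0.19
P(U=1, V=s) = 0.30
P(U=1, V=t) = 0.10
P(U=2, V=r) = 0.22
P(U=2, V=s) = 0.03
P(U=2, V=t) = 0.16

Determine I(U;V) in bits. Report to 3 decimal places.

Marginals: p(U) = (0.5900, 0.4100), p(V) = (0.4100, 0.3300, 0.2600).
I(U;V) = H(U) + H(V) − H(U,V).
H(U) = 0.9765, H(V) = 1.5605, H(U,V) = 2.3639.
I(U;V) = 0.9765 + 1.5605 − 2.3639 = 0.173 bits.

0.173 bits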